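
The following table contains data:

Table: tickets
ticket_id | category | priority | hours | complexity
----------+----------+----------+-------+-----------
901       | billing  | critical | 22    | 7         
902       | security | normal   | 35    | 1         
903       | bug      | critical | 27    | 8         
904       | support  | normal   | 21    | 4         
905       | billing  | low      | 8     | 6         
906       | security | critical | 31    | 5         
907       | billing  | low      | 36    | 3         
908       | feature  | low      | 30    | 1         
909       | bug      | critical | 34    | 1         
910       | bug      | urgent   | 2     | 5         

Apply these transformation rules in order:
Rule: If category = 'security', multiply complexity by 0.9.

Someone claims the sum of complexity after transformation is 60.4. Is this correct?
No, the correct result is 40.4.

Step 1: Calculate the correct sum after transformation
Step 2: Apply multiplier 0.9 to records where category = 'security'
Step 3: Correct result = 40.4
Step 4: Claimed result = 60.4
Step 5: 40.4 ≠ 60.4
Conclusion: The claimed result is incorrect. The correct answer is 40.4.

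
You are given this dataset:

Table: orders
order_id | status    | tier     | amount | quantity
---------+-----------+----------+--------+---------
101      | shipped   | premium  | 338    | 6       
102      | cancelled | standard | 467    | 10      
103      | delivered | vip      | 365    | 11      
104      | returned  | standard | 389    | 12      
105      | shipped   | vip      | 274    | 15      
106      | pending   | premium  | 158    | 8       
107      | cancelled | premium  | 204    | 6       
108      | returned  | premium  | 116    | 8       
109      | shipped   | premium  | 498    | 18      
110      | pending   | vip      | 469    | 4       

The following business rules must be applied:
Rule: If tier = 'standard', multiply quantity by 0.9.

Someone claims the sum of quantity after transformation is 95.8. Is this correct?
Yes, the result is correct.

Step 1: Calculate the correct sum after transformation
Step 2: Apply multiplier 0.9 to records where tier = 'standard'
Step 3: Correct result = 95.8
Step 4: Claimed result = 95.8
Step 5: 95.8 = 95.8 ✓
Conclusion: The claimed result is correct.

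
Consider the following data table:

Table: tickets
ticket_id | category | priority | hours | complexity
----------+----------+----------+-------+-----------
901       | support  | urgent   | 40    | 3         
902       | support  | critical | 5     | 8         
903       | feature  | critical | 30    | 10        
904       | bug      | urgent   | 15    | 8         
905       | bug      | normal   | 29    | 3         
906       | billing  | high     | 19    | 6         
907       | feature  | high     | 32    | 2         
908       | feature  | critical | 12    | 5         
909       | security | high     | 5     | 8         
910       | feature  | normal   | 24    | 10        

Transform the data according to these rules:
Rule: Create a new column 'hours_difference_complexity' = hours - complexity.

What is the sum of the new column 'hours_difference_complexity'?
148

Step 1: For each record, compute hours - complexity
Example calculations:
  40 - 3 = 37
  5 - 8 = -3
  30 - 10 = 20
  ...
Step 2: Sum all derived values
Step 3: Total = 148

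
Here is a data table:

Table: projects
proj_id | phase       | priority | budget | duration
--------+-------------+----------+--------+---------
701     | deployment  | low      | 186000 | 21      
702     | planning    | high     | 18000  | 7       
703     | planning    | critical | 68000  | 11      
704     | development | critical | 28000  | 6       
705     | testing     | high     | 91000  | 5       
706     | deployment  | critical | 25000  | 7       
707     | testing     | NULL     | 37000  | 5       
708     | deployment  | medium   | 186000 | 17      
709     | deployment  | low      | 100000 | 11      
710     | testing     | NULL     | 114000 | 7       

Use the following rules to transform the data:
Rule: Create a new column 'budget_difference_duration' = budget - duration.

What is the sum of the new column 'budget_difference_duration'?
852903

Step 1: For each record, compute budget - duration
Example calculations:
  186000 - 21 = 185979
  18000 - 7 = 17993
  68000 - 11 = 67989
  ...
Step 2: Sum all derived values
Step 3: Total = 852903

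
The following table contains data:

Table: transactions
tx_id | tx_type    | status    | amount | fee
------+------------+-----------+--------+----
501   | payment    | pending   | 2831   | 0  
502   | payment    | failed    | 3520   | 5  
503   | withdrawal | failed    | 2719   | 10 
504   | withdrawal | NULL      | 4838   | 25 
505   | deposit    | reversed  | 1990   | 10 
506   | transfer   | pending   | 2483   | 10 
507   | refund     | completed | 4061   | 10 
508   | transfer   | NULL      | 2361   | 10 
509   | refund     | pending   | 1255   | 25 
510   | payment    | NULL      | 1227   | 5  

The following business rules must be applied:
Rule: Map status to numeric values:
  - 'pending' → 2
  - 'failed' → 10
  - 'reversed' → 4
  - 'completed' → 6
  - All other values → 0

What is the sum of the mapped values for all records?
36

Step 1: Apply mapping to each record
Step 2: Count by status:
  'pending': 3 records × 2 = 6
  'failed': 2 records × 10 = 20
  'reversed': 1 records × 4 = 4
  'completed': 1 records × 6 = 6
Step 3: Sum all mapped values = 36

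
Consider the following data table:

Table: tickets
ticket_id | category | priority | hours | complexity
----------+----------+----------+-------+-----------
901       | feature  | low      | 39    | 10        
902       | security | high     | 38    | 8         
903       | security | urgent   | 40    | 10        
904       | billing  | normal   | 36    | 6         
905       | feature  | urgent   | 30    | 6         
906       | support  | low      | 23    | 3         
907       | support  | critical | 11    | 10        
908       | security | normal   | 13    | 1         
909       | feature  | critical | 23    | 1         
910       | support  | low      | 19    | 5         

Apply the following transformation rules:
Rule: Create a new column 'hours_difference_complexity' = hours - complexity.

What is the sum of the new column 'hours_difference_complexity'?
212

Step 1: For each record, compute hours - complexity
Example calculations:
  39 - 10 = 29
  38 - 8 = 30
  40 - 10 = 30
  ...
Step 2: Sum all derived values
Step 3: Total = 212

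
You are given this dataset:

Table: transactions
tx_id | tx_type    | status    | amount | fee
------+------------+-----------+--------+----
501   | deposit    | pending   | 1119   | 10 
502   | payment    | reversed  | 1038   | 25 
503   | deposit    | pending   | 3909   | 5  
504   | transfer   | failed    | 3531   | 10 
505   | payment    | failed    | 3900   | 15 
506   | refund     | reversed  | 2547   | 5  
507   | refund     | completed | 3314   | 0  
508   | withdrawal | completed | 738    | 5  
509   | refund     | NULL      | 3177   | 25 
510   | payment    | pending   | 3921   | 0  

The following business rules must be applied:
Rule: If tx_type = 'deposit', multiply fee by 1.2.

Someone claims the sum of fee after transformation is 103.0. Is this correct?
Yes, the result is correct.

Step 1: Calculate the correct sum after transformation
Step 2: Apply multiplier 1.2 to records where tx_type = 'deposit'
Step 3: Correct result = 103.0
Step 4: Claimed result = 103.0
Step 5: 103.0 = 103.0 ✓
Conclusion: The claimed result is correct.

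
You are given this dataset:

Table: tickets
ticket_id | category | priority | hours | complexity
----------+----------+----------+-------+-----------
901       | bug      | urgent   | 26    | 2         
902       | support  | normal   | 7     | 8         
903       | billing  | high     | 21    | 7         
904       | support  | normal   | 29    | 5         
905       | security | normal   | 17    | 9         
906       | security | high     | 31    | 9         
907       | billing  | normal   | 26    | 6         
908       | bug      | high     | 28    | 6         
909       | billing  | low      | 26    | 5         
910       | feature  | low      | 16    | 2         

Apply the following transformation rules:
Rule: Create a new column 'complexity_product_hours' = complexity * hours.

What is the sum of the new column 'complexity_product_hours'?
1318

Step 1: For each record, compute complexity * hours
Example calculations:
  2 * 26 = 52
  8 * 7 = 56
  7 * 21 = 147
  ...
Step 2: Sum all derived values
Step 3: Total = 1318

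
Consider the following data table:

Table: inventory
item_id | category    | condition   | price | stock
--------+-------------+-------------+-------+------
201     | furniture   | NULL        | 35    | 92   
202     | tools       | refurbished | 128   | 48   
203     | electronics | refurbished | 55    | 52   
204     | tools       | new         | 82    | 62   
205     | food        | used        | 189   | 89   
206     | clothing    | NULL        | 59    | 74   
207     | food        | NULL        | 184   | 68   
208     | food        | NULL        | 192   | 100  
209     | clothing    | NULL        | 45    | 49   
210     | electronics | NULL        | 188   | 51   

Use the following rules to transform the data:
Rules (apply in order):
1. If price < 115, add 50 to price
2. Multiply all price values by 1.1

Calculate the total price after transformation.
1547.7

Step 1: Apply Rule 1 - Add 50 to records with price < 115
  - 5 records affected: 276 + (5 × 50) = 526
  - Unaffected records: 881
  - Sum after Rule 1: 1407
Step 2: Apply Rule 2 - Multiply all by 1.1
  - 1407 × 1.1 = 1547.7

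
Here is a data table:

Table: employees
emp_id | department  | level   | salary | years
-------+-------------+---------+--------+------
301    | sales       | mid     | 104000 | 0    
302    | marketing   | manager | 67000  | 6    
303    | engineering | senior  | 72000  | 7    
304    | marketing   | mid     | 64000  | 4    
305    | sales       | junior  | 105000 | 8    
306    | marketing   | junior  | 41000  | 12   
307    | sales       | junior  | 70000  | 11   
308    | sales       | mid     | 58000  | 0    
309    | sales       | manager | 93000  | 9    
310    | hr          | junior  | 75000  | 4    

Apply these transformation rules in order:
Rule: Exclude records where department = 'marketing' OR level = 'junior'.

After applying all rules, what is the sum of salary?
327000

Step 1: Find records where department = 'marketing' OR level = 'junior'
Step 2: 6 records match, summing to 422000
Step 3: Original sum: 749000
Step 4: Remaining sum = 749000 - 422000 = 327000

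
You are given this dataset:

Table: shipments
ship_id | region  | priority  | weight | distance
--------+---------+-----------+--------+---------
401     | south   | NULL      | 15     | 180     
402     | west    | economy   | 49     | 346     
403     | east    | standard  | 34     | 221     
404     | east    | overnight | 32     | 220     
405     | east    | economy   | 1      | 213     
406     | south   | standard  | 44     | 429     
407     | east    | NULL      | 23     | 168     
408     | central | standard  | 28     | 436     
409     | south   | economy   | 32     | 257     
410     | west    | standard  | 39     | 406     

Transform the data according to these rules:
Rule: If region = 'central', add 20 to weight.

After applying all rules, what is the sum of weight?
317

Step 1: Count records where region = 'central': 1
Step 2: Total bonus added: 1 × 20 = 20
Step 3: Original sum of weight: 297
Step 4: Final sum = 297 + 20 = 317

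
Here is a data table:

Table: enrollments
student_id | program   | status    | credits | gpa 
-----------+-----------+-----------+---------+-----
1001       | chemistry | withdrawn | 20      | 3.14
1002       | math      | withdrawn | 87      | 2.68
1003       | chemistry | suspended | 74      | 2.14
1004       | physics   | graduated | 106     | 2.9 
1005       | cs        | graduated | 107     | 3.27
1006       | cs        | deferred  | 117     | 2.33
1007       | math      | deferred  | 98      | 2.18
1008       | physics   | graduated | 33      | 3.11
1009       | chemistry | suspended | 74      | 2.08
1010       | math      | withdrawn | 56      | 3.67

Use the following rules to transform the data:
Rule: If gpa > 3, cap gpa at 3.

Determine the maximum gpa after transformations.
3

Step 1: Original maximum gpa = 3.67
Step 2: Apply cap at 3
Step 3: 4 records had gpa > 3 and were capped
Step 4: Maximum after transformation = 3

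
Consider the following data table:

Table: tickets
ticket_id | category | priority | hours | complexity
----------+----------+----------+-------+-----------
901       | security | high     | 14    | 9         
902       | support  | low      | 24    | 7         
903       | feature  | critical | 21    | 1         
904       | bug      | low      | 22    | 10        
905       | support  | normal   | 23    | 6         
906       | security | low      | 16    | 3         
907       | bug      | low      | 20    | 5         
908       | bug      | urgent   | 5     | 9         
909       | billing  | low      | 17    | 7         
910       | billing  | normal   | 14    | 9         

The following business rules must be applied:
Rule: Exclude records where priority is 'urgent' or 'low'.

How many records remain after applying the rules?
4

Step 1: Count records to exclude
  - 1 (urgent) + 5 (low) = 6 records
Step 2: Total records: 10
Step 3: Remaining = 10 - 6 = 4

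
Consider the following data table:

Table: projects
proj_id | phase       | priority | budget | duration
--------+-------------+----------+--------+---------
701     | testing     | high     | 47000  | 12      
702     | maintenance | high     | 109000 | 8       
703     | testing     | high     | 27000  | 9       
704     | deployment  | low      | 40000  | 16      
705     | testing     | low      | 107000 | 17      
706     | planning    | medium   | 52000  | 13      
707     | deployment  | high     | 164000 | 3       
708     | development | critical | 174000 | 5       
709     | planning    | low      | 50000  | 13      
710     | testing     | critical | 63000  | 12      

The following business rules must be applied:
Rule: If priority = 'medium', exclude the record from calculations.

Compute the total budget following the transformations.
781000

Step 1: Identify records where priority = 'medium'
Step 2: The excluded records sum to 52000
Step 3: Original total budget = 833000
Step 4: Remaining total = 833000 - 52000 = 781000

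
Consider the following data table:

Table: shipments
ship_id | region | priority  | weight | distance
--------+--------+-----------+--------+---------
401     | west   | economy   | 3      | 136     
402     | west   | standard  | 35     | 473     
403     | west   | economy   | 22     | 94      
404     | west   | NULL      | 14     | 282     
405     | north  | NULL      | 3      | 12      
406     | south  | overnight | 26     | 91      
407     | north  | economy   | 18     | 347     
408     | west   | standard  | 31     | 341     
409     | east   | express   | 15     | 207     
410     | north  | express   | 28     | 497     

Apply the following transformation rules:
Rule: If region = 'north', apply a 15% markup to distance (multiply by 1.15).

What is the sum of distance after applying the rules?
2608.4

Step 1: Records with region = 'north' have total distance = 856
Step 2: Apply multiplier: 856 × 1.15 = 984.4
Step 3: Other records total: 1624
Step 4: Final sum = 984.4 + 1624 = 2608.4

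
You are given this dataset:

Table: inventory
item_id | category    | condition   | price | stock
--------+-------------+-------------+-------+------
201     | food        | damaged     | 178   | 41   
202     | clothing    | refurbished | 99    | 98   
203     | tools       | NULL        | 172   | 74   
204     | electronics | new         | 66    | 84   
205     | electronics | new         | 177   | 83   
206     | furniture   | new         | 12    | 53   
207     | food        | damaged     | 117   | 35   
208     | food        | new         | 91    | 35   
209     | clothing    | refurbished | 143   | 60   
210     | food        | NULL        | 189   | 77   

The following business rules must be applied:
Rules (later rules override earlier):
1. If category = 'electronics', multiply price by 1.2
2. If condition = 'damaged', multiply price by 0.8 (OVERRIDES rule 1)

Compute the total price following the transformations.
1233.6

Step 1: Rule 2 takes priority for records with condition = 'damaged'
  - 2 records: 295 × 0.8 = 236.0
Step 2: Rule 1 applies to remaining records with category = 'electronics'
  - 2 records: 243 × 1.2 = 291.6
Step 3: Other records unchanged: 706
Step 4: Final sum = 236.0 + 291.6 + 706 = 1233.6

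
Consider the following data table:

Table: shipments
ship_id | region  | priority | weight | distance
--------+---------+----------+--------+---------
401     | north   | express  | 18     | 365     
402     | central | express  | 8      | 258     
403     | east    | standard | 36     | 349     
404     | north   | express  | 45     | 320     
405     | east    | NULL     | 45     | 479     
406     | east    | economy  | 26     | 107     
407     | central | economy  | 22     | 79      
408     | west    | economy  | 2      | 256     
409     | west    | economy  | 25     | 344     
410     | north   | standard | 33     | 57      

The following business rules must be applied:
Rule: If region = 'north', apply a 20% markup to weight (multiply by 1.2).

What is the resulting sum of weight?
279.2

Step 1: Records with region = 'north' have total weight = 96
Step 2: Apply multiplier: 96 × 1.2 = 115.2
Step 3: Other records total: 164
Step 4: Final sum = 115.2 + 164 = 279.2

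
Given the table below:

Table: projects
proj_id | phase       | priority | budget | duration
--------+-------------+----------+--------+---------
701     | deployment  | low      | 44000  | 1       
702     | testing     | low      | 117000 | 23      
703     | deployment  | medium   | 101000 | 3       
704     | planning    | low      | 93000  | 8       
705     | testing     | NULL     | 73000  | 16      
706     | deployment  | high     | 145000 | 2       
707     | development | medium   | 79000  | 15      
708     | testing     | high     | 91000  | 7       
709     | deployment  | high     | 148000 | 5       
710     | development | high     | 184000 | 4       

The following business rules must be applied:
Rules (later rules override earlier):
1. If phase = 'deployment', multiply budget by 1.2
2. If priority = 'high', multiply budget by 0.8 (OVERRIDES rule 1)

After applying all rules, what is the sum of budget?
990400.0

Step 1: Rule 2 takes priority for records with priority = 'high'
  - 4 records: 568000 × 0.8 = 454400.0
Step 2: Rule 1 applies to remaining records with phase = 'deployment'
  - 2 records: 145000 × 1.2 = 174000.0
Step 3: Other records unchanged: 362000
Step 4: Final sum = 454400.0 + 174000.0 + 362000 = 990400.0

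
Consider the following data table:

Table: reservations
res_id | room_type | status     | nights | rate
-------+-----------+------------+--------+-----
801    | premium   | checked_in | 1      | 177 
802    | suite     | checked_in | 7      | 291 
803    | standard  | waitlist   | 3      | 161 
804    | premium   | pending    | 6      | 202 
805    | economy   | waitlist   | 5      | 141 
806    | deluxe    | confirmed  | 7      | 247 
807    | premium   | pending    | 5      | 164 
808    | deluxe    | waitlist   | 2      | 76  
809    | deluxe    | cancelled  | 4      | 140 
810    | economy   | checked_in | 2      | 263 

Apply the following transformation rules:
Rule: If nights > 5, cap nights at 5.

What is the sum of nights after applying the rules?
37

Step 1: 3 records have nights > 5
Step 2: These records originally summed to 20
Step 3: After capping: 3 × 5 = 15
Step 4: Unaffected records sum: 22
Step 5: Final sum = 15 + 22 = 37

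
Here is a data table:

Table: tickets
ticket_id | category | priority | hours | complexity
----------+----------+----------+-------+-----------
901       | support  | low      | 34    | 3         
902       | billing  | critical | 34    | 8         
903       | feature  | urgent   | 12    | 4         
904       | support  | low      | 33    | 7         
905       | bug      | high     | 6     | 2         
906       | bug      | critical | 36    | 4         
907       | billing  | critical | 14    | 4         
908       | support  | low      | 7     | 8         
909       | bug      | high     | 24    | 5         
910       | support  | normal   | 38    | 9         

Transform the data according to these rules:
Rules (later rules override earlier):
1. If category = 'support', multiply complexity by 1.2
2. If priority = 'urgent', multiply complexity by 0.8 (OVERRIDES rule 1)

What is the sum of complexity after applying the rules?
58.6

Step 1: Rule 2 takes priority for records with priority = 'urgent'
  - 1 records: 4 × 0.8 = 3.2
Step 2: Rule 1 applies to remaining records with category = 'support'
  - 4 records: 27 × 1.2 = 32.4
Step 3: Other records unchanged: 23
Step 4: Final sum = 3.2 + 32.4 + 23 = 58.6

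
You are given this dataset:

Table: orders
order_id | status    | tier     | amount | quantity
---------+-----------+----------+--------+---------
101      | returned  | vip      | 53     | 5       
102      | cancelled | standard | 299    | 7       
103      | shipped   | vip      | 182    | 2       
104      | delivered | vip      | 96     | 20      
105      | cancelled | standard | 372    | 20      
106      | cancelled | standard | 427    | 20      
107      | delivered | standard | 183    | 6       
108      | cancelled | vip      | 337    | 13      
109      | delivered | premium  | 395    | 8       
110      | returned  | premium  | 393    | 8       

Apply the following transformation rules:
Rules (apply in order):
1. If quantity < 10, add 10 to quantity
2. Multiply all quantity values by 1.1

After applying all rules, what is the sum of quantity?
185.9

Step 1: Apply Rule 1 - Add 10 to records with quantity < 10
  - 6 records affected: 36 + (6 × 10) = 96
  - Unaffected records: 73
  - Sum after Rule 1: 169
Step 2: Apply Rule 2 - Multiply all by 1.1
  - 169 × 1.1 = 185.9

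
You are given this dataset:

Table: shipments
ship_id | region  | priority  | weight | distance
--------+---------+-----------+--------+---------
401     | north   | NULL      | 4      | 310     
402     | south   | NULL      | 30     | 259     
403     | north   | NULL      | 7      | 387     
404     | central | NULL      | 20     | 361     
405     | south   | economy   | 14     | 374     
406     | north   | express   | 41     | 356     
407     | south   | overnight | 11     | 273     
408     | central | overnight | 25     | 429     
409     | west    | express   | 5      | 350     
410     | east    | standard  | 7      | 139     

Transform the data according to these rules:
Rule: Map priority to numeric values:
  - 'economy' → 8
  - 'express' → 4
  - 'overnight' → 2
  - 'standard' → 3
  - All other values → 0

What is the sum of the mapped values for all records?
23

Step 1: Apply mapping to each record
Step 2: Count by status:
  'economy': 1 records × 8 = 8
  'express': 2 records × 4 = 8
  'overnight': 2 records × 2 = 4
  'standard': 1 records × 3 = 3
Step 3: Sum all mapped values = 23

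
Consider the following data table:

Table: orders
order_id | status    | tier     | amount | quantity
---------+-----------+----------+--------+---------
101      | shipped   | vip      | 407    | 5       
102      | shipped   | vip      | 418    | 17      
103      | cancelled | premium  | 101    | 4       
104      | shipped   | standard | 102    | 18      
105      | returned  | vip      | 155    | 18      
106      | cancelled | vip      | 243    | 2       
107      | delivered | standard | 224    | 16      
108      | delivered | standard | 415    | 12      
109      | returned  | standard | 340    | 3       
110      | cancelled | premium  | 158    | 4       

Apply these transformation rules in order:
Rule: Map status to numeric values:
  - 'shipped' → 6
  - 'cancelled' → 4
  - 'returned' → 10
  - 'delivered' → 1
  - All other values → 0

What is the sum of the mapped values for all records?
52

Step 1: Apply mapping to each record
Step 2: Count by status:
  'shipped': 3 records × 6 = 18
  'cancelled': 3 records × 4 = 12
  'returned': 2 records × 10 = 20
  'delivered': 2 records × 1 = 2
Step 3: Sum all mapped values = 52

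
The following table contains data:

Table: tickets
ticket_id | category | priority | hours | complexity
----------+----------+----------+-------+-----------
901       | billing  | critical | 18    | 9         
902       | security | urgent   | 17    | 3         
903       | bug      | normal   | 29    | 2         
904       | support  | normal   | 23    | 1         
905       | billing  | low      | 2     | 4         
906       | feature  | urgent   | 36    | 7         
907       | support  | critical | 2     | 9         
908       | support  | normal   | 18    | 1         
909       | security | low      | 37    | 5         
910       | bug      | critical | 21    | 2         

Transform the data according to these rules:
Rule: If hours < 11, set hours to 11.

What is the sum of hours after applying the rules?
221

Step 1: 2 records have hours < 11
Step 2: These records originally summed to 4
Step 3: After setting to minimum: 2 × 11 = 22
Step 4: Unaffected records sum: 199
Step 5: Final sum = 22 + 199 = 221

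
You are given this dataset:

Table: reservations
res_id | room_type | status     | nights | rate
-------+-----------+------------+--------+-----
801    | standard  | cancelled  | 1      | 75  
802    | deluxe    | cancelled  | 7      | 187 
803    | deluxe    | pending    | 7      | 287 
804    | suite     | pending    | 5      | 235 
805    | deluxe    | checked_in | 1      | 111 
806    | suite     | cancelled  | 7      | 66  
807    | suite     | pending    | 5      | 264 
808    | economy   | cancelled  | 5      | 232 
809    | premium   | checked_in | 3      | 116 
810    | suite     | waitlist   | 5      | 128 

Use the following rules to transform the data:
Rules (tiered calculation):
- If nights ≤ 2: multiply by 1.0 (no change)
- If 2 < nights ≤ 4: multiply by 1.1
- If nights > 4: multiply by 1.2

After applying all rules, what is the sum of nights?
54.5

Step 1: Tier 1 (nights ≤ 2): 2 records, sum = 2 × 1.0 = 2.0
Step 2: Tier 2 (2 < nights ≤ 4): 1 records, sum = 3 × 1.1 = 3.3
Step 3: Tier 3 (nights > 4): 7 records, sum = 41 × 1.2 = 49.2
Step 4: Final sum = 2.0 + 3.3 + 49.2 = 54.5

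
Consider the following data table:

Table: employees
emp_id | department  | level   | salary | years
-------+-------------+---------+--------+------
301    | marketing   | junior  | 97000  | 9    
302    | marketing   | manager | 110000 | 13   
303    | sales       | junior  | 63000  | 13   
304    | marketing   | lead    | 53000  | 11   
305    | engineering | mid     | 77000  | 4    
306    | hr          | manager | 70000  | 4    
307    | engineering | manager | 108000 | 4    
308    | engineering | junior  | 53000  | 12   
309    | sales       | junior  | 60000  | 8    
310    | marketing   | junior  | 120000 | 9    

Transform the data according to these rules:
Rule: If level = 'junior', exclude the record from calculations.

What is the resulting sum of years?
36

Step 1: Identify records where level = 'junior'
Step 2: The excluded records sum to 51
Step 3: Original total years = 87
Step 4: Remaining total = 87 - 51 = 36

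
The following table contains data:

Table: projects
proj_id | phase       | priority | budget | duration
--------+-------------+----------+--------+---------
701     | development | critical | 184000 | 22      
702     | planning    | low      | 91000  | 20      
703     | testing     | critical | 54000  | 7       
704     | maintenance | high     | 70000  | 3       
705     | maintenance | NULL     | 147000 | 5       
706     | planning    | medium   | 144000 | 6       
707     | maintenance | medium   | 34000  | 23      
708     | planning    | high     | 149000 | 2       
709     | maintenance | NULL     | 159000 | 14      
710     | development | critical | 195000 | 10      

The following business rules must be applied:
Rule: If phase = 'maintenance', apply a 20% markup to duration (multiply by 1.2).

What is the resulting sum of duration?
121.0

Step 1: Records with phase = 'maintenance' have total duration = 45
Step 2: Apply multiplier: 45 × 1.2 = 54.0
Step 3: Other records total: 67
Step 4: Final sum = 54.0 + 67 = 121.0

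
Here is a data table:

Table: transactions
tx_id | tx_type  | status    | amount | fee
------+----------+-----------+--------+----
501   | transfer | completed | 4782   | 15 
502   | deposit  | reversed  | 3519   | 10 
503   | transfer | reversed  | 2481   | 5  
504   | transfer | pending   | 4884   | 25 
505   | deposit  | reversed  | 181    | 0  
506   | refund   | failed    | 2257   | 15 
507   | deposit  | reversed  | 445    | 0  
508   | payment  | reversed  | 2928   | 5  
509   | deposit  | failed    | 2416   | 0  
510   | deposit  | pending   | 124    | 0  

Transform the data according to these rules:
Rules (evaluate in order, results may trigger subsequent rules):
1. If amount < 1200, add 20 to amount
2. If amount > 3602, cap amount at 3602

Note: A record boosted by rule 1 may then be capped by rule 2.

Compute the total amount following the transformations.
21615

Step 1: Apply rule 1 to records with amount < 1200
  - 3 records get bonus of 20
  - Of these, 0 records then exceed 3602 and get capped
Step 2: Apply rule 2 to records with amount > 3602
  - 2 records (original) are capped
Step 3: Calculate final sum = 21615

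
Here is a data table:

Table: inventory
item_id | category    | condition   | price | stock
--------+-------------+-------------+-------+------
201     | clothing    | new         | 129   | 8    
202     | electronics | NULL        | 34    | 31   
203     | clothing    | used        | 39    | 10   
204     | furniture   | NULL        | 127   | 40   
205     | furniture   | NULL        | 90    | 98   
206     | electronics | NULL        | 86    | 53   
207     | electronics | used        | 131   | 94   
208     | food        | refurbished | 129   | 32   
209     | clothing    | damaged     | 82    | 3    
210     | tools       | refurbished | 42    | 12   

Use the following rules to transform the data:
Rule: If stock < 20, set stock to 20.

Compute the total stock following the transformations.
428

Step 1: 4 records have stock < 20
Step 2: These records originally summed to 33
Step 3: After setting to minimum: 4 × 20 = 80
Step 4: Unaffected records sum: 348
Step 5: Final sum = 80 + 348 = 428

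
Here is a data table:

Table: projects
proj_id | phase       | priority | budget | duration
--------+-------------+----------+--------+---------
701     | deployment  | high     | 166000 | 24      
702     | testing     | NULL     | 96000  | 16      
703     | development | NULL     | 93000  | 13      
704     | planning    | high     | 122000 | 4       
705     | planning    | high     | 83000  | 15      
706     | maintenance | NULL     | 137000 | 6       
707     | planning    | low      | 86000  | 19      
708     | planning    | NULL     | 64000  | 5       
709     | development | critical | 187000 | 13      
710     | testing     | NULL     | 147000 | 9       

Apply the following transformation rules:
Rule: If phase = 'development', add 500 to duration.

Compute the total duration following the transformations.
1124

Step 1: Count records where phase = 'development': 2
Step 2: Total bonus added: 2 × 500 = 1000
Step 3: Original sum of duration: 124
Step 4: Final sum = 124 + 1000 = 1124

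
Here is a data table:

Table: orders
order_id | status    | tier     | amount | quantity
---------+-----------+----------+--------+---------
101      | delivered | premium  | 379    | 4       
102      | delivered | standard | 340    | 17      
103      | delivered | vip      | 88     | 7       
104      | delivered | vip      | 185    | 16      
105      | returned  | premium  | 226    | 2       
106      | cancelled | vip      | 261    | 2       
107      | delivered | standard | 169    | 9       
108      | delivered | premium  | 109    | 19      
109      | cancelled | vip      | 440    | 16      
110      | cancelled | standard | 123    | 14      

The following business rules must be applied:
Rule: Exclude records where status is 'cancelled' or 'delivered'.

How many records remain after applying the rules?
1

Step 1: Count records to exclude
  - 3 (cancelled) + 6 (delivered) = 9 records
Step 2: Total records: 10
Step 3: Remaining = 10 - 9 = 1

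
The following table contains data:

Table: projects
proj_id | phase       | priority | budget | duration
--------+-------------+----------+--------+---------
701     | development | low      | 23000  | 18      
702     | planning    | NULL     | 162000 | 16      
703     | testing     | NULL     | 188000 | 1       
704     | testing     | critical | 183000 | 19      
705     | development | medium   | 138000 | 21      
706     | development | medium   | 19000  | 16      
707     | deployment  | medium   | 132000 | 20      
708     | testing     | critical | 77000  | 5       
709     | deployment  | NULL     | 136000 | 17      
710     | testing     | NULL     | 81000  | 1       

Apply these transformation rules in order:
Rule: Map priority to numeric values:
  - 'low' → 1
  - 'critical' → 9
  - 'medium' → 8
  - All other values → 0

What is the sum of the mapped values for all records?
43

Step 1: Apply mapping to each record
Step 2: Count by status:
  'low': 1 records × 1 = 1
  'critical': 2 records × 9 = 18
  'medium': 3 records × 8 = 24
Step 3: Sum all mapped values = 43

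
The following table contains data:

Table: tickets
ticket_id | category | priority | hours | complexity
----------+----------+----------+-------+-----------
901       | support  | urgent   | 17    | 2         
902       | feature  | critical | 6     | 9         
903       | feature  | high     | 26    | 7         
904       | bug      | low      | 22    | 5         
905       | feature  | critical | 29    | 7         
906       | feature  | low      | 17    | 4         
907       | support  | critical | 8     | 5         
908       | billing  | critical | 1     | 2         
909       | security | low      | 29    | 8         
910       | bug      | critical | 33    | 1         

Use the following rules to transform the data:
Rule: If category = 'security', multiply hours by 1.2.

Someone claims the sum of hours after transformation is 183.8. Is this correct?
No, the correct result is 193.8.

Step 1: Calculate the correct sum after transformation
Step 2: Apply multiplier 1.2 to records where category = 'security'
Step 3: Correct result = 193.8
Step 4: Claimed result = 183.8
Step 5: 193.8 ≠ 183.8
Conclusion: The claimed result is incorrect. The correct answer is 193.8.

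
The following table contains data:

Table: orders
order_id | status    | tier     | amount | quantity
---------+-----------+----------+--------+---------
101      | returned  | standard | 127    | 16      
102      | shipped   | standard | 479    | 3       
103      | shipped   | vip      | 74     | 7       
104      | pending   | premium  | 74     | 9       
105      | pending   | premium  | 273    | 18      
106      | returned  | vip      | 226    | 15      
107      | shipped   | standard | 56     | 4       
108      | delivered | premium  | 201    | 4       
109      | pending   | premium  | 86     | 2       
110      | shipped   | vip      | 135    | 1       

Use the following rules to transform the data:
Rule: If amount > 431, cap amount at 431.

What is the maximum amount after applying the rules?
431

Step 1: Original maximum amount = 479
Step 2: Apply cap at 431
Step 3: 1 records had amount > 431 and were capped
Step 4: Maximum after transformation = 431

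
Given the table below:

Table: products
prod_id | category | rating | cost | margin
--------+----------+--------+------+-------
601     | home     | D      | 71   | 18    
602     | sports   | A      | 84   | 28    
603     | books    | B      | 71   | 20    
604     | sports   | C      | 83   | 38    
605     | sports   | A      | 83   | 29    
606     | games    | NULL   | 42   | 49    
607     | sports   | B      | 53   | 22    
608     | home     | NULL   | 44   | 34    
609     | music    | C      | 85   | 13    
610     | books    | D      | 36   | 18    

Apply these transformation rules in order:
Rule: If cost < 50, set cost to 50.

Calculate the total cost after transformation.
680

Step 1: 3 records have cost < 50
Step 2: These records originally summed to 122
Step 3: After setting to minimum: 3 × 50 = 150
Step 4: Unaffected records sum: 530
Step 5: Final sum = 150 + 530 = 680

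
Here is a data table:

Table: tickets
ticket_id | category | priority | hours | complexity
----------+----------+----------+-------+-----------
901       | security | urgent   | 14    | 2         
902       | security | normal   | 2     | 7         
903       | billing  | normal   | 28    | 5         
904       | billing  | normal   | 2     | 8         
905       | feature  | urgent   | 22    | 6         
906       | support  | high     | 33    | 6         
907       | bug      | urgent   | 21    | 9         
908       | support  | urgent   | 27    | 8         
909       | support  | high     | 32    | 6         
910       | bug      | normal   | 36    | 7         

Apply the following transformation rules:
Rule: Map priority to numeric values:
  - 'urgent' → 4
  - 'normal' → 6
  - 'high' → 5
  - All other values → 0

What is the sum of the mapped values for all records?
50

Step 1: Apply mapping to each record
Step 2: Count by status:
  'urgent': 4 records × 4 = 16
  'normal': 4 records × 6 = 24
  'high': 2 records × 5 = 10
Step 3: Sum all mapped values = 50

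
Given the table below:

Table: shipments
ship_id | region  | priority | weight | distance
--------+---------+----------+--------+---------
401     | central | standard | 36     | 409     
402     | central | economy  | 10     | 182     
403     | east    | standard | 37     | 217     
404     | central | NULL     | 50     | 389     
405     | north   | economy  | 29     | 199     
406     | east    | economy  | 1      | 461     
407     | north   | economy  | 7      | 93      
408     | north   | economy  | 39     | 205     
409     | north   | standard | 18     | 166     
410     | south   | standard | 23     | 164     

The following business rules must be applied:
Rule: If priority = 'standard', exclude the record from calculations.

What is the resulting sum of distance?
1529

Step 1: Identify records where priority = 'standard'
Step 2: The excluded records sum to 956
Step 3: Original total distance = 2485
Step 4: Remaining total = 2485 - 956 = 1529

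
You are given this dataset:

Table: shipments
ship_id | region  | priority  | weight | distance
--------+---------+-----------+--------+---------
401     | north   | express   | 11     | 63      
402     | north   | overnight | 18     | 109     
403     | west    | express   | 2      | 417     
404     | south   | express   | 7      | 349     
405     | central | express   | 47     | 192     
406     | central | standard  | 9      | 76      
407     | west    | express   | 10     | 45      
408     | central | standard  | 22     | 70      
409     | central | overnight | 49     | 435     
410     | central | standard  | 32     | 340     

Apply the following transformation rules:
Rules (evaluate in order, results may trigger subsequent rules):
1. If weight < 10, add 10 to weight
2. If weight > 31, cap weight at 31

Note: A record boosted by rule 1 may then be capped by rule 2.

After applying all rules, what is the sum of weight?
202

Step 1: Apply rule 1 to records with weight < 10
  - 3 records get bonus of 10
  - Of these, 0 records then exceed 31 and get capped
Step 2: Apply rule 2 to records with weight > 31
  - 3 records (original) are capped
Step 3: Calculate final sum = 202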